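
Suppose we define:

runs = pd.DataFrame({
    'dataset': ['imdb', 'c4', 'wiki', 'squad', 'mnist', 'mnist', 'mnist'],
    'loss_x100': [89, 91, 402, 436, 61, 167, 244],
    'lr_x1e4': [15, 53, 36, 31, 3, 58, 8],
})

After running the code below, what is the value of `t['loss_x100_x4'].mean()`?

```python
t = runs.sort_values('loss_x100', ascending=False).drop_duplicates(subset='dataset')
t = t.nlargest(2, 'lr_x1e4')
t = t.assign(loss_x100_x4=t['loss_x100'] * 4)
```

sort by loss_x100 descending:
  dataset  loss_x100  lr_x1e4
3   squad        436       31
2    wiki        402       36
6   mnist        244        8
5   mnist        167       58
1      c4         91       53
0    imdb         89       15
4   mnist         61        3
drop duplicate dataset (keep=first):
  dataset  loss_x100  lr_x1e4
3   squad        436       31
2    wiki        402       36
6   mnist        244        8
1      c4         91       53
0    imdb         89       15
take 2 rows with largest lr_x1e4:
  dataset  loss_x100  lr_x1e4
1      c4         91       53
2    wiki        402       36
add column loss_x100_x4 = t['loss_x100'] * 4:
  dataset  loss_x100  lr_x1e4  loss_x100_x4
1      c4         91       53           364
2    wiki        402       36          1608
mean of column 'loss_x100_x4' → 986.0

986.0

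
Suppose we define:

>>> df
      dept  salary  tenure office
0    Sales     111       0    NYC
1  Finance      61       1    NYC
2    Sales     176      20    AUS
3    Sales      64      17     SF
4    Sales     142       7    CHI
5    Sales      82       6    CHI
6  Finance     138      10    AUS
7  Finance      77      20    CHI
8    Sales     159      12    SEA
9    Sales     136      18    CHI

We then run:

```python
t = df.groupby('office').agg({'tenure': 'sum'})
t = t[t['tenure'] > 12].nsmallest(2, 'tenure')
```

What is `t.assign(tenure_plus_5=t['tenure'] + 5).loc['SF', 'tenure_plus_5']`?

group by office, sum of tenure:
        tenure
office        
AUS         30
CHI         51
NYC          1
SEA         12
SF          17
filter rows where tenure > 12:
        tenure
office        
AUS         30
CHI         51
SF          17
take 2 rows with smallest tenure:
        tenure
office        
SF          17
AUS         30
add column tenure_plus_5 = t['tenure'] + 5:
        tenure  tenure_plus_5
office                       
SF          17             22
AUS         30             35

22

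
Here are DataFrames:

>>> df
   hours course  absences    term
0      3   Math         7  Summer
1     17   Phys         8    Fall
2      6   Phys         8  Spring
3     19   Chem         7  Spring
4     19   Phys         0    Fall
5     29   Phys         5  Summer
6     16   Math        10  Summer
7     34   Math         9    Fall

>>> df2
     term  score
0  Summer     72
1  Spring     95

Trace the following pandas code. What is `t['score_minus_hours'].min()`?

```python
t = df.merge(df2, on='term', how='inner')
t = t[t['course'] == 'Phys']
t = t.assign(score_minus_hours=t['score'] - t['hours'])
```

43

merge on 'term' (how='inner') → 5 rows:
   hours course  absences    term  score
0      3   Math         7  Summer     72
1      6   Phys         8  Spring     95
2     19   Chem         7  Spring     95
3     29   Phys         5  Summer     72
4     16   Math        10  Summer     72
filter rows where course == 'Phys':
   hours course  absences    term  score
1      6   Phys         8  Spring     95
3     29   Phys         5  Summer     72
add column score_minus_hours = t['score'] - t['hours']:
   hours course  absences    term  score  score_minus_hours
1      6   Phys         8  Spring     95                 89
3     29   Phys         5  Summer     72                 43
The min of column 'score_minus_hours' is 43.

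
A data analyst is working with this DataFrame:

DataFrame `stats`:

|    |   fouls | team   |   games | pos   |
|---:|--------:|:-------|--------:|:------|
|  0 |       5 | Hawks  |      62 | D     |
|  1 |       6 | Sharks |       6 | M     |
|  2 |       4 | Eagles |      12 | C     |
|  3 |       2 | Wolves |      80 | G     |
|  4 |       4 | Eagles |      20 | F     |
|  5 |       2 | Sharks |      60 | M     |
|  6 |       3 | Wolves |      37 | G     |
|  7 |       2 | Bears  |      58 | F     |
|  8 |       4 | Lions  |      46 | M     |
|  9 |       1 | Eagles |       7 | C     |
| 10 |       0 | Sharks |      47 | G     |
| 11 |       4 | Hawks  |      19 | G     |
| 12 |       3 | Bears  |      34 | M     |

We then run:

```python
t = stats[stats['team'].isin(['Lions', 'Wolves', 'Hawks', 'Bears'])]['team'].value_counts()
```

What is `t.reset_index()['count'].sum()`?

7

filter rows where team in ['Lions', 'Wolves', 'Hawks', 'Bears']:
    fouls    team  games pos
0       5   Hawks     62   D
3       2  Wolves     80   G
6       3  Wolves     37   G
7       2   Bears     58   F
8       4   Lions     46   M
11      4   Hawks     19   G
12      3   Bears     34   M
value_counts of team:
team
Hawks     2
Wolves    2
Bears     2
Lions     1
Name: count, dtype: int64
reset_index():
     team  count
0   Hawks      2
1  Wolves      2
2   Bears      2
3   Lions      1
So sum() = 7.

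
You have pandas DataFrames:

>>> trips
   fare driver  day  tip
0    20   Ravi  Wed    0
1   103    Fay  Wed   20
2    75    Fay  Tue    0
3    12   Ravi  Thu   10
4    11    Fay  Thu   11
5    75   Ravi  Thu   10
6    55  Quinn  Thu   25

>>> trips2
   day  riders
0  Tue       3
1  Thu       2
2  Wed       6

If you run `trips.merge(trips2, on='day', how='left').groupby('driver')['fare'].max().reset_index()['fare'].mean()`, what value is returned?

77.6666666667

merge on 'day' (how='left') → 7 rows:
   fare driver  day  tip  riders
0    20   Ravi  Wed    0       6
1   103    Fay  Wed   20       6
2    75    Fay  Tue    0       3
3    12   Ravi  Thu   10       2
4    11    Fay  Thu   11       2
5    75   Ravi  Thu   10       2
6    55  Quinn  Thu   25       2
group by driver, max of fare:
driver
Fay      103
Quinn     55
Ravi      75
Name: fare, dtype: int64
reset_index():
  driver  fare
0    Fay   103
1  Quinn    55
2   Ravi    75
The mean of column 'fare' is 77.6666666667.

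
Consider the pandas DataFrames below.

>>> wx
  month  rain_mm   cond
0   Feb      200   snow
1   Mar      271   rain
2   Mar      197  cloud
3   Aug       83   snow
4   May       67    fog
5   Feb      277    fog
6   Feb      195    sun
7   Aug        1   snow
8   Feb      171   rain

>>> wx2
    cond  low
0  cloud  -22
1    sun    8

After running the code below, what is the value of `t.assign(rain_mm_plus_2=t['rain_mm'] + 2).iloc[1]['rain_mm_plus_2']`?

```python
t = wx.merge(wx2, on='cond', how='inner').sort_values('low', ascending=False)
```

199

merge on 'cond' (how='inner') → 2 rows:
  month  rain_mm   cond  low
0   Mar      197  cloud  -22
1   Feb      195    sun    8
sort by low descending:
  month  rain_mm   cond  low
1   Feb      195    sun    8
0   Mar      197  cloud  -22
add column rain_mm_plus_2 = t['rain_mm'] + 2:
  month  rain_mm   cond  low  rain_mm_plus_2
1   Feb      195    sun    8             197
0   Mar      197  cloud  -22             199
Reading off the value at position 1, column 'rain_mm_plus_2', we get 199.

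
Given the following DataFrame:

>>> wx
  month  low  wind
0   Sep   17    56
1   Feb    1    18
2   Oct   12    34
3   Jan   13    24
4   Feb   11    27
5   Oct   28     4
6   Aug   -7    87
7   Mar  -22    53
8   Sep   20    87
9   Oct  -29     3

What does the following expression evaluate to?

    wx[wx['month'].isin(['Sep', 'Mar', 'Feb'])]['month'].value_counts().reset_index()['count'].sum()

5

filter rows where month in ['Sep', 'Mar', 'Feb']:
  month  low  wind
0   Sep   17    56
1   Feb    1    18
4   Feb   11    27
7   Mar  -22    53
8   Sep   20    87
value_counts of month:
month
Sep    2
Feb    2
Mar    1
Name: count, dtype: int64
reset_index():
  month  count
0   Sep      2
1   Feb      2
2   Mar      1
Taking the sum of column 'count' gives 5.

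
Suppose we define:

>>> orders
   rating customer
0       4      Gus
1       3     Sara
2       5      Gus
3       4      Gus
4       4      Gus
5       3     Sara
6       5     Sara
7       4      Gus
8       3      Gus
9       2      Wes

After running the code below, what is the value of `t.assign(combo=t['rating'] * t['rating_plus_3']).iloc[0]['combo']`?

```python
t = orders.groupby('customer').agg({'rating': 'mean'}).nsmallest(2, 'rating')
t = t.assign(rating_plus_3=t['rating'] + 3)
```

group by customer, mean of rating:
            rating
customer          
Gus       4.000000
Sara      3.666667
Wes       2.000000
take 2 rows with smallest rating:
            rating
customer          
Wes       2.000000
Sara      3.666667
add column rating_plus_3 = t['rating'] + 3:
            rating  rating_plus_3
customer                         
Wes       2.000000       5.000000
Sara      3.666667       6.666667
add column combo = t['rating'] * t['rating_plus_3']:
            rating  rating_plus_3      combo
customer                                    
Wes       2.000000       5.000000  10.000000
Sara      3.666667       6.666667  24.444444
Hence 10.0.

10.0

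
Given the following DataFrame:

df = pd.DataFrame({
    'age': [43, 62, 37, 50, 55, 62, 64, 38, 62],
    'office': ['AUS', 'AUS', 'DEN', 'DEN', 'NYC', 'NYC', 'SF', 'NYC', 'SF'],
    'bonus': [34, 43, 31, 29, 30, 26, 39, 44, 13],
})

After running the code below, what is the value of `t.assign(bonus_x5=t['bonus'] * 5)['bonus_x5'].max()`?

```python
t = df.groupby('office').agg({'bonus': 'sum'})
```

500

group by office, sum of bonus:
        bonus
office       
AUS        77
DEN        60
NYC       100
SF         52
add column bonus_x5 = t['bonus'] * 5:
        bonus  bonus_x5
office                 
AUS        77       385
DEN        60       300
NYC       100       500
SF         52       260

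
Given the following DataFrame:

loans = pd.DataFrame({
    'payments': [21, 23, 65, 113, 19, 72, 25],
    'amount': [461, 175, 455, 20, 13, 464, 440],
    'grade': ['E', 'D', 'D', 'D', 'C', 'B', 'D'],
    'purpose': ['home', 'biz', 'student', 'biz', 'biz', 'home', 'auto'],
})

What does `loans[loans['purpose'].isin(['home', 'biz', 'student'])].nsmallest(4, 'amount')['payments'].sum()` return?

filter rows where purpose in ['home', 'biz', 'student']:
   payments  amount grade  purpose
0        21     461     E     home
1        23     175     D      biz
2        65     455     D  student
3       113      20     D      biz
4        19      13     C      biz
5        72     464     B     home
take 4 rows with smallest amount:
   payments  amount grade  purpose
4        19      13     C      biz
3       113      20     D      biz
1        23     175     D      biz
2        65     455     D  student
Then the sum of column 'payments': 220

220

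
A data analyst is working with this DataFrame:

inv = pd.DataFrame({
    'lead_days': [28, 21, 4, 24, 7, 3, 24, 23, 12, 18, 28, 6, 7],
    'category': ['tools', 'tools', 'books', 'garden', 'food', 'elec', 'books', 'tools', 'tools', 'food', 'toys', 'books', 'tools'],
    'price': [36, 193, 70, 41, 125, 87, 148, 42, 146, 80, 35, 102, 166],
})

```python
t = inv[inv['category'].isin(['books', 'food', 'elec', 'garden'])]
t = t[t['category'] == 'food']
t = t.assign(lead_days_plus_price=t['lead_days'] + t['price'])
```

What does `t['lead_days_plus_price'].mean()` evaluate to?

115.0

filter rows where category in ['books', 'food', 'elec', 'garden']:
    lead_days category  price
2           4    books     70
3          24   garden     41
4           7     food    125
5           3     elec     87
6          24    books    148
9          18     food     80
11          6    books    102
filter rows where category == 'food':
   lead_days category  price
4          7     food    125
9         18     food     80
add column lead_days_plus_price = t['lead_days'] + t['price']:
   lead_days category  price  lead_days_plus_price
4          7     food    125                   132
9         18     food     80                    98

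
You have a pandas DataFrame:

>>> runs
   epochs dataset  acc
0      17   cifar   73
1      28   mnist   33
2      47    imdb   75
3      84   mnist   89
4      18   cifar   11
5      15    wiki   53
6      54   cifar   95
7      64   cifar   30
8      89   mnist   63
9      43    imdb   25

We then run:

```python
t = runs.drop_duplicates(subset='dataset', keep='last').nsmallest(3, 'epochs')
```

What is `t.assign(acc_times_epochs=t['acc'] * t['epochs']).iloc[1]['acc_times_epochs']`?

1075

drop duplicate dataset (keep=last):
   epochs dataset  acc
5      15    wiki   53
7      64   cifar   30
8      89   mnist   63
9      43    imdb   25
take 3 rows with smallest epochs:
   epochs dataset  acc
5      15    wiki   53
9      43    imdb   25
7      64   cifar   30
add column acc_times_epochs = t['acc'] * t['epochs']:
   epochs dataset  acc  acc_times_epochs
5      15    wiki   53               795
9      43    imdb   25              1075
7      64   cifar   30              1920
Reading off the value at position 1, column 'acc_times_epochs', we get 1075.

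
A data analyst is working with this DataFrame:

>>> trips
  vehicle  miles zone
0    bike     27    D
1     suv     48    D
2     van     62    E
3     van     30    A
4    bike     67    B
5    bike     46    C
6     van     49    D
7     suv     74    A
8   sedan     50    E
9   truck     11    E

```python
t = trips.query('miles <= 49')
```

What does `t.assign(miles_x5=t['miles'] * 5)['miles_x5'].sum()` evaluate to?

filter rows where miles <= 49:
  vehicle  miles zone
0    bike     27    D
1     suv     48    D
3     van     30    A
5    bike     46    C
6     van     49    D
9   truck     11    E
add column miles_x5 = t['miles'] * 5:
  vehicle  miles zone  miles_x5
0    bike     27    D       135
1     suv     48    D       240
3     van     30    A       150
5    bike     46    C       230
6     van     49    D       245
9   truck     11    E        55
So sum() = 1055.

1055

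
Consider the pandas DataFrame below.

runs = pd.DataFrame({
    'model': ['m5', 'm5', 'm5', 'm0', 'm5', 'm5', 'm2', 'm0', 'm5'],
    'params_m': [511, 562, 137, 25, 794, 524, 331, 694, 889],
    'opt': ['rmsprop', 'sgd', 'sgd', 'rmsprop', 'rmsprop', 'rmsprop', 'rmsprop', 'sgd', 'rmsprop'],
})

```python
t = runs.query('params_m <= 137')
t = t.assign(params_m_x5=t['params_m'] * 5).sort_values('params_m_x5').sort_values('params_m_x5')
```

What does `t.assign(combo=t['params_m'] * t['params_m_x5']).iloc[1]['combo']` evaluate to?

93845

filter rows where params_m <= 137:
  model  params_m      opt
2    m5       137      sgd
3    m0        25  rmsprop
add column params_m_x5 = t['params_m'] * 5:
  model  params_m      opt  params_m_x5
2    m5       137      sgd          685
3    m0        25  rmsprop          125
sort by params_m_x5:
  model  params_m      opt  params_m_x5
3    m0        25  rmsprop          125
2    m5       137      sgd          685
sort by params_m_x5:
  model  params_m      opt  params_m_x5
3    m0        25  rmsprop          125
2    m5       137      sgd          685
add column combo = t['params_m'] * t['params_m_x5']:
  model  params_m      opt  params_m_x5  combo
3    m0        25  rmsprop          125   3125
2    m5       137      sgd          685  93845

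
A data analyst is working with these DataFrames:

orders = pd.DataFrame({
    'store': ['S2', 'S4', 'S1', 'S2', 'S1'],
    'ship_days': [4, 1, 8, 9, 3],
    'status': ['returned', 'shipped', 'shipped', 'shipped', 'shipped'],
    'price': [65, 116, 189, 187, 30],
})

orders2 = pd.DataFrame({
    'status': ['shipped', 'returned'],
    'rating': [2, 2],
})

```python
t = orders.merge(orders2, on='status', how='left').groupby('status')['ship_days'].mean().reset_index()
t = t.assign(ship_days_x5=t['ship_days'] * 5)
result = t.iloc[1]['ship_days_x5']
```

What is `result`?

merge on 'status' (how='left') → 5 rows:
  store  ship_days    status  price  rating
0    S2          4  returned     65       2
1    S4          1   shipped    116       2
2    S1          8   shipped    189       2
3    S2          9   shipped    187       2
4    S1          3   shipped     30       2
group by status, mean of ship_days:
status
returned    4.00
shipped     5.25
Name: ship_days, dtype: float64
reset_index():
     status  ship_days
0  returned       4.00
1   shipped       5.25
add column ship_days_x5 = t['ship_days'] * 5:
     status  ship_days  ship_days_x5
0  returned       4.00         20.00
1   shipped       5.25         26.25
Then the value at position 1, column 'ship_days_x5': 26.25

26.25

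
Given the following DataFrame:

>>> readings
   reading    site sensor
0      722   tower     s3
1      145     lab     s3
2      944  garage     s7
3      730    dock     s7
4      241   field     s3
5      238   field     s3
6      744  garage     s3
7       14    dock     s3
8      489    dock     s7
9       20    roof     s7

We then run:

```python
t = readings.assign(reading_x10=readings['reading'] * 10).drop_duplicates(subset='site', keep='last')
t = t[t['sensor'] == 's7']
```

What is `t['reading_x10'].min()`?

200

add column reading_x10 = readings['reading'] * 10:
   reading    site sensor  reading_x10
0      722   tower     s3         7220
1      145     lab     s3         1450
2      944  garage     s7         9440
3      730    dock     s7         7300
4      241   field     s3         2410
5      238   field     s3         2380
6      744  garage     s3         7440
7       14    dock     s3          140
8      489    dock     s7         4890
9       20    roof     s7          200
drop duplicate site (keep=last):
   reading    site sensor  reading_x10
0      722   tower     s3         7220
1      145     lab     s3         1450
5      238   field     s3         2380
6      744  garage     s3         7440
8      489    dock     s7         4890
9       20    roof     s7          200
filter rows where sensor == 's7':
   reading  site sensor  reading_x10
8      489  dock     s7         4890
9       20  roof     s7          200
Then the min of column 'reading_x10': 200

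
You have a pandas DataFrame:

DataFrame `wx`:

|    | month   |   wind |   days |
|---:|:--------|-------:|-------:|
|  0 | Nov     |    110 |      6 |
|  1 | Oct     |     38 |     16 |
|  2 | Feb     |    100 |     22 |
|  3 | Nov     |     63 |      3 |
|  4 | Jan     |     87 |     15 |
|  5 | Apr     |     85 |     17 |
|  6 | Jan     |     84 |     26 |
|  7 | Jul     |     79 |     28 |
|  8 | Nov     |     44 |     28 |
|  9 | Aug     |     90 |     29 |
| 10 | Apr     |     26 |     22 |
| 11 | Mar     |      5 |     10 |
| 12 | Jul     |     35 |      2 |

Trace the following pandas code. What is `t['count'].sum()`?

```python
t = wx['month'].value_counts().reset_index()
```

value_counts of month:
month
Nov    3
Jan    2
Apr    2
Jul    2
Oct    1
Feb    1
Aug    1
Mar    1
Name: count, dtype: int64
reset_index():
  month  count
0   Nov      3
1   Jan      2
2   Apr      2
3   Jul      2
4   Oct      1
5   Feb      1
6   Aug      1
7   Mar      1
sum of column 'count' → 13

13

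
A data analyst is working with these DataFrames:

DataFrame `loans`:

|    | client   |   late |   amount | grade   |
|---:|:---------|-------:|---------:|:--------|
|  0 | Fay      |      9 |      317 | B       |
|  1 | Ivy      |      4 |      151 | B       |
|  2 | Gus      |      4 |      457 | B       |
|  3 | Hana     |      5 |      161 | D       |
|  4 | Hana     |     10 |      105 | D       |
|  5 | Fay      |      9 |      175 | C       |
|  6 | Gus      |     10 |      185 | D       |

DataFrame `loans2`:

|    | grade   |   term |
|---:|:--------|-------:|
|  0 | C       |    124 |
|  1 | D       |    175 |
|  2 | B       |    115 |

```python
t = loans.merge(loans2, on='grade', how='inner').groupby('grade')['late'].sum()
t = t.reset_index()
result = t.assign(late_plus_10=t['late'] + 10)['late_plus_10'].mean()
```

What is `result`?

27.0

merge on 'grade' (how='inner') → 7 rows:
  client  late  amount grade  term
0    Fay     9     317     B   115
1    Ivy     4     151     B   115
2    Gus     4     457     B   115
3   Hana     5     161     D   175
4   Hana    10     105     D   175
5    Fay     9     175     C   124
6    Gus    10     185     D   175
group by grade, sum of late:
grade
B    17
C     9
D    25
Name: late, dtype: int64
reset_index():
  grade  late
0     B    17
1     C     9
2     D    25
add column late_plus_10 = t['late'] + 10:
  grade  late  late_plus_10
0     B    17            27
1     C     9            19
2     D    25            35
Finally, mean of column 'late_plus_10' = 27.0.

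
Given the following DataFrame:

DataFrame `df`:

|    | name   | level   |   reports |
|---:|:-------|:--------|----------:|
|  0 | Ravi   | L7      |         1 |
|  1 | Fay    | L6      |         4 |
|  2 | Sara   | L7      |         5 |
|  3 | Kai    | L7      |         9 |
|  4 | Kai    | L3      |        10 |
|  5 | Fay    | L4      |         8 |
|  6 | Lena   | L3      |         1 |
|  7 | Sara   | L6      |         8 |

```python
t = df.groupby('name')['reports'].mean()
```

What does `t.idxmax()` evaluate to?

Kai

group by name, mean of reports:
name
Fay     6.0
Kai     9.5
Lena    1.0
Ravi    1.0
Sara    6.5
Name: reports, dtype: float64
Taking the label with the largest value gives Kai.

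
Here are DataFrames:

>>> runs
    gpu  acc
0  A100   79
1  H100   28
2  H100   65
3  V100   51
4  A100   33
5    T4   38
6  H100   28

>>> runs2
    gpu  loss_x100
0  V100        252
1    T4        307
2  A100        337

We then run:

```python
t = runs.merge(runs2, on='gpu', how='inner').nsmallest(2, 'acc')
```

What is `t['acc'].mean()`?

35.5

merge on 'gpu' (how='inner') → 4 rows:
    gpu  acc  loss_x100
0  A100   79        337
1  V100   51        252
2  A100   33        337
3    T4   38        307
take 2 rows with smallest acc:
    gpu  acc  loss_x100
2  A100   33        337
3    T4   38        307
Finally, mean of column 'acc' = 35.5.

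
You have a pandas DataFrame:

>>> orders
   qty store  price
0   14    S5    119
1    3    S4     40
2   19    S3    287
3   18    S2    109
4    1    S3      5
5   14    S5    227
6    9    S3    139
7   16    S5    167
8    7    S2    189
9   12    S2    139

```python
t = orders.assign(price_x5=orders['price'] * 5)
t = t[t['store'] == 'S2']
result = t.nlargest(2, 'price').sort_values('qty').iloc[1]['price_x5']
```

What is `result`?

695

add column price_x5 = orders['price'] * 5:
   qty store  price  price_x5
0   14    S5    119       595
1    3    S4     40       200
2   19    S3    287      1435
3   18    S2    109       545
4    1    S3      5        25
5   14    S5    227      1135
6    9    S3    139       695
7   16    S5    167       835
8    7    S2    189       945
9   12    S2    139       695
filter rows where store == 'S2':
   qty store  price  price_x5
3   18    S2    109       545
8    7    S2    189       945
9   12    S2    139       695
take 2 rows with largest price:
   qty store  price  price_x5
8    7    S2    189       945
9   12    S2    139       695
sort by qty:
   qty store  price  price_x5
8    7    S2    189       945
9   12    S2    139       695
value at position 1, column 'price_x5' → 695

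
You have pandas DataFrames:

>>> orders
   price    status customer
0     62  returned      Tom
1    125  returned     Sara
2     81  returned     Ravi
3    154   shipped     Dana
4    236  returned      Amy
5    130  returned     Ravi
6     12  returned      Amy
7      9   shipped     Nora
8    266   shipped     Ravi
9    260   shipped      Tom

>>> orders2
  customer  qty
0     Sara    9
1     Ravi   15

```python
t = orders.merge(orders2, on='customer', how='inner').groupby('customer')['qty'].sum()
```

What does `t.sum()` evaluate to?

merge on 'customer' (how='inner') → 4 rows:
   price    status customer  qty
0    125  returned     Sara    9
1     81  returned     Ravi   15
2    130  returned     Ravi   15
3    266   shipped     Ravi   15
group by customer, sum of qty:
customer
Ravi    45
Sara     9
Name: qty, dtype: int64
Then the sum of the resulting series: 54

54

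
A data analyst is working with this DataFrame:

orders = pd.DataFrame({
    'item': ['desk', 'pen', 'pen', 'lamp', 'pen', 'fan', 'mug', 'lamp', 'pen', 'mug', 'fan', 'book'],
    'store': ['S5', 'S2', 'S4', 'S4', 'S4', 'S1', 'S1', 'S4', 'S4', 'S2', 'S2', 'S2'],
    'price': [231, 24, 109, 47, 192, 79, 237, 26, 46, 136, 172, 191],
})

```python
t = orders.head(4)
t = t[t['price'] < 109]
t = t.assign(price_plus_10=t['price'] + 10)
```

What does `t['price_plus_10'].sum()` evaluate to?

take first 4 rows:
   item store  price
0  desk    S5    231
1   pen    S2     24
2   pen    S4    109
3  lamp    S4     47
filter rows where price < 109:
   item store  price
1   pen    S2     24
3  lamp    S4     47
add column price_plus_10 = t['price'] + 10:
   item store  price  price_plus_10
1   pen    S2     24             34
3  lamp    S4     47             57

91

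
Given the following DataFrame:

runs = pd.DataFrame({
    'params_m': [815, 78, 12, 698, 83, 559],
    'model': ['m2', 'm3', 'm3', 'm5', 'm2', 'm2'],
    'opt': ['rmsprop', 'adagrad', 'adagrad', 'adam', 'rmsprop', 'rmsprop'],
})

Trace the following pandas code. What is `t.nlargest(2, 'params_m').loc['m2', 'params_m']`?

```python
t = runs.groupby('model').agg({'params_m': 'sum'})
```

1457

group by model, sum of params_m:
       params_m
model          
m2         1457
m3           90
m5          698
take 2 rows with largest params_m:
       params_m
model          
m2         1457
m5          698
The value at row 'm2', column 'params_m' is 1457.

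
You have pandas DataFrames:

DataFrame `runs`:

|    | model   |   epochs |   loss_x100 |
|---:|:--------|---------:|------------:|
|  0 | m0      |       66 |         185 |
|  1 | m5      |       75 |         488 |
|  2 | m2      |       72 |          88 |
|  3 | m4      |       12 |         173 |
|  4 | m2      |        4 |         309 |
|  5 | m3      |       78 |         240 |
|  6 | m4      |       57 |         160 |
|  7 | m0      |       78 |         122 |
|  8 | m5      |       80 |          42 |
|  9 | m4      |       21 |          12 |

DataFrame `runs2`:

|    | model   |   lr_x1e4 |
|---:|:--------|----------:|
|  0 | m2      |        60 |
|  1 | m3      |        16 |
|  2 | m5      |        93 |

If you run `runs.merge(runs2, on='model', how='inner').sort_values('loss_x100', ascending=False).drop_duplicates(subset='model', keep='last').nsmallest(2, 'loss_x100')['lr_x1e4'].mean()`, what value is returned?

76.5

merge on 'model' (how='inner') → 5 rows:
  model  epochs  loss_x100  lr_x1e4
0    m5      75        488       93
1    m2      72         88       60
2    m2       4        309       60
3    m3      78        240       16
4    m5      80         42       93
sort by loss_x100 descending:
  model  epochs  loss_x100  lr_x1e4
0    m5      75        488       93
2    m2       4        309       60
3    m3      78        240       16
1    m2      72         88       60
4    m5      80         42       93
drop duplicate model (keep=last):
  model  epochs  loss_x100  lr_x1e4
3    m3      78        240       16
1    m2      72         88       60
4    m5      80         42       93
take 2 rows with smallest loss_x100:
  model  epochs  loss_x100  lr_x1e4
4    m5      80         42       93
1    m2      72         88       60
So mean() = 76.5.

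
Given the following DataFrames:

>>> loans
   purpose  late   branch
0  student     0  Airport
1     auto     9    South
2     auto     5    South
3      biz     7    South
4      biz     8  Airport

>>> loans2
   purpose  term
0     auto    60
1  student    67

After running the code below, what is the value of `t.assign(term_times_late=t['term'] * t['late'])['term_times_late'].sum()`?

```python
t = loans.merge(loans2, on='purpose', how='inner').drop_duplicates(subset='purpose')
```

540

merge on 'purpose' (how='inner') → 3 rows:
   purpose  late   branch  term
0  student     0  Airport    67
1     auto     9    South    60
2     auto     5    South    60
drop duplicate purpose (keep=first):
   purpose  late   branch  term
0  student     0  Airport    67
1     auto     9    South    60
add column term_times_late = t['term'] * t['late']:
   purpose  late   branch  term  term_times_late
0  student     0  Airport    67                0
1     auto     9    South    60              540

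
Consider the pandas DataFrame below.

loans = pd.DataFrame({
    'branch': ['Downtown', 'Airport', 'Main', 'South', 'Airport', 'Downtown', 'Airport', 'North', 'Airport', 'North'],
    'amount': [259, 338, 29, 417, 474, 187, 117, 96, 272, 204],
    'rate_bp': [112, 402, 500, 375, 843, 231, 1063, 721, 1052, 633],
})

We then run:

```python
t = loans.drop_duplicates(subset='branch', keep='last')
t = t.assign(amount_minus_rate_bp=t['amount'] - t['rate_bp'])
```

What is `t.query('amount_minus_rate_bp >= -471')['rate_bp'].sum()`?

1739

drop duplicate branch (keep=last):
     branch  amount  rate_bp
2      Main      29      500
3     South     417      375
5  Downtown     187      231
8   Airport     272     1052
9     North     204      633
add column amount_minus_rate_bp = t['amount'] - t['rate_bp']:
     branch  amount  rate_bp  amount_minus_rate_bp
2      Main      29      500                  -471
3     South     417      375                    42
5  Downtown     187      231                   -44
8   Airport     272     1052                  -780
9     North     204      633                  -429
filter rows where amount_minus_rate_bp >= -471:
     branch  amount  rate_bp  amount_minus_rate_bp
2      Main      29      500                  -471
3     South     417      375                    42
5  Downtown     187      231                   -44
9     North     204      633                  -429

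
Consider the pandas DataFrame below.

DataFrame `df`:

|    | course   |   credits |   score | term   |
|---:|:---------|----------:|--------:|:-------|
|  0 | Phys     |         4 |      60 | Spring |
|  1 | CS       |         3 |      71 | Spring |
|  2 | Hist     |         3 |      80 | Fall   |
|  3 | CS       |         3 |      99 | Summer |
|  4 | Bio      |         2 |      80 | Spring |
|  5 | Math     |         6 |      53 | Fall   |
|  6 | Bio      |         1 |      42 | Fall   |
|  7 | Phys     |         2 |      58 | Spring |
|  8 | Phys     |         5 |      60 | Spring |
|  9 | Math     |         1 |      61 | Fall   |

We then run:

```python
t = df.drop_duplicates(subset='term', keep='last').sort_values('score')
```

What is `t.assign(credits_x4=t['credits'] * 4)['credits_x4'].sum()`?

drop duplicate term (keep=last):
  course  credits  score    term
3     CS        3     99  Summer
8   Phys        5     60  Spring
9   Math        1     61    Fall
sort by score:
  course  credits  score    term
8   Phys        5     60  Spring
9   Math        1     61    Fall
3     CS        3     99  Summer
add column credits_x4 = t['credits'] * 4:
  course  credits  score    term  credits_x4
8   Phys        5     60  Spring          20
9   Math        1     61    Fall           4
3     CS        3     99  Summer          12
Reading off the sum of column 'credits_x4', we get 36.

36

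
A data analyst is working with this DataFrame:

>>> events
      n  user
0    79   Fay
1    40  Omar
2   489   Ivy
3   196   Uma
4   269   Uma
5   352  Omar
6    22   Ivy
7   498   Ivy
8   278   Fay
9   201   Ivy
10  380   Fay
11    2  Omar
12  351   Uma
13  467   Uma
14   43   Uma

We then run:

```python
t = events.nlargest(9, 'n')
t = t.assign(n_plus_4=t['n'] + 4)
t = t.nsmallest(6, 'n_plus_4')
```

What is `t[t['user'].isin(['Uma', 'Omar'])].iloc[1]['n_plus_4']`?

355

take 9 rows with largest n:
      n  user
7   498   Ivy
2   489   Ivy
13  467   Uma
10  380   Fay
5   352  Omar
12  351   Uma
8   278   Fay
4   269   Uma
9   201   Ivy
add column n_plus_4 = t['n'] + 4:
      n  user  n_plus_4
7   498   Ivy       502
2   489   Ivy       493
13  467   Uma       471
10  380   Fay       384
5   352  Omar       356
12  351   Uma       355
8   278   Fay       282
4   269   Uma       273
9   201   Ivy       205
take 6 rows with smallest n_plus_4:
      n  user  n_plus_4
9   201   Ivy       205
4   269   Uma       273
8   278   Fay       282
12  351   Uma       355
5   352  Omar       356
10  380   Fay       384
filter rows where user in ['Uma', 'Omar']:
      n  user  n_plus_4
4   269   Uma       273
12  351   Uma       355
5   352  Omar       356
Then the value at position 1, column 'n_plus_4': 355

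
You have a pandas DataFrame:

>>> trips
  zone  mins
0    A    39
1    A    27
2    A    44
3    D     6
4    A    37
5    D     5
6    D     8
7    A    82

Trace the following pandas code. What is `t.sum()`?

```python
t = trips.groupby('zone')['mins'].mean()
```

52.1333333333

group by zone, mean of mins:
zone
A    45.800000
D     6.333333
Name: mins, dtype: float64
Hence 52.1333333333.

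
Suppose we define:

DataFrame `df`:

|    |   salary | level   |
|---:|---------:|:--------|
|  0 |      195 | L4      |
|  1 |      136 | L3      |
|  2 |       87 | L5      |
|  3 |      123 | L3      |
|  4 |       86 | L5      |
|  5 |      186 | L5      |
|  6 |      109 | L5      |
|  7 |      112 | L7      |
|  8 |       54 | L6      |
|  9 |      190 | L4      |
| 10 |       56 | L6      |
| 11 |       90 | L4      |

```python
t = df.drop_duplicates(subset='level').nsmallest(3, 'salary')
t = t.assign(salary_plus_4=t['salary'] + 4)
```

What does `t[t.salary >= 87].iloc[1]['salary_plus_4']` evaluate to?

116

drop duplicate level (keep=first):
   salary level
0     195    L4
1     136    L3
2      87    L5
7     112    L7
8      54    L6
take 3 rows with smallest salary:
   salary level
8      54    L6
2      87    L5
7     112    L7
add column salary_plus_4 = t['salary'] + 4:
   salary level  salary_plus_4
8      54    L6             58
2      87    L5             91
7     112    L7            116
filter rows where salary >= 87:
   salary level  salary_plus_4
2      87    L5             91
7     112    L7            116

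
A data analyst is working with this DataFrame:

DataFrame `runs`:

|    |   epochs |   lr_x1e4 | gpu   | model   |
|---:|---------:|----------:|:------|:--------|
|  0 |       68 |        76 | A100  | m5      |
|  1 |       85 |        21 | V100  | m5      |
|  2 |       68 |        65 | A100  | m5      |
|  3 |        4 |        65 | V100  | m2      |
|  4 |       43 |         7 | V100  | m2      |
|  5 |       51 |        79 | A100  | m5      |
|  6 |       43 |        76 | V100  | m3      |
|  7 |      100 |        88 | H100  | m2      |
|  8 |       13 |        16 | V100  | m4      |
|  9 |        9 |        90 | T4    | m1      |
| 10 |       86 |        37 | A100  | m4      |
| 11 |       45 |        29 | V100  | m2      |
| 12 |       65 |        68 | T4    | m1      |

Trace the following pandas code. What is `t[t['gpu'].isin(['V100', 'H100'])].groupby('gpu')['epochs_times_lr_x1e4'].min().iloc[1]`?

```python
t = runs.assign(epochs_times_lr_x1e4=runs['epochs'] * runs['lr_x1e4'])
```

208

add column epochs_times_lr_x1e4 = runs['epochs'] * runs['lr_x1e4']:
    epochs  lr_x1e4   gpu model  epochs_times_lr_x1e4
0       68       76  A100    m5                  5168
1       85       21  V100    m5                  1785
2       68       65  A100    m5                  4420
3        4       65  V100    m2                   260
4       43        7  V100    m2                   301
5       51       79  A100    m5                  4029
6       43       76  V100    m3                  3268
7      100       88  H100    m2                  8800
8       13       16  V100    m4                   208
9        9       90    T4    m1                   810
10      86       37  A100    m4                  3182
11      45       29  V100    m2                  1305
12      65       68    T4    m1                  4420
filter rows where gpu in ['V100', 'H100']:
    epochs  lr_x1e4   gpu model  epochs_times_lr_x1e4
1       85       21  V100    m5                  1785
3        4       65  V100    m2                   260
4       43        7  V100    m2                   301
6       43       76  V100    m3                  3268
7      100       88  H100    m2                  8800
8       13       16  V100    m4                   208
11      45       29  V100    m2                  1305
group by gpu, min of epochs_times_lr_x1e4:
gpu
H100    8800
V100     208
Name: epochs_times_lr_x1e4, dtype: int64
So iloc[1] = 208.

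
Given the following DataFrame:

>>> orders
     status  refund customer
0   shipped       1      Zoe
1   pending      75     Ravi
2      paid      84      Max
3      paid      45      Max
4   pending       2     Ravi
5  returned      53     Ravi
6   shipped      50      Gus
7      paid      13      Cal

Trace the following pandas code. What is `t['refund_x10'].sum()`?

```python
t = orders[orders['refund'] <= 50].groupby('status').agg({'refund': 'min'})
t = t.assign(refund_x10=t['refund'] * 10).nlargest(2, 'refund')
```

150

filter rows where refund <= 50:
    status  refund customer
0  shipped       1      Zoe
3     paid      45      Max
4  pending       2     Ravi
6  shipped      50      Gus
7     paid      13      Cal
group by status, min of refund:
         refund
status         
paid         13
pending       2
shipped       1
add column refund_x10 = t['refund'] * 10:
         refund  refund_x10
status                     
paid         13         130
pending       2          20
shipped       1          10
take 2 rows with largest refund:
         refund  refund_x10
status                     
paid         13         130
pending       2          20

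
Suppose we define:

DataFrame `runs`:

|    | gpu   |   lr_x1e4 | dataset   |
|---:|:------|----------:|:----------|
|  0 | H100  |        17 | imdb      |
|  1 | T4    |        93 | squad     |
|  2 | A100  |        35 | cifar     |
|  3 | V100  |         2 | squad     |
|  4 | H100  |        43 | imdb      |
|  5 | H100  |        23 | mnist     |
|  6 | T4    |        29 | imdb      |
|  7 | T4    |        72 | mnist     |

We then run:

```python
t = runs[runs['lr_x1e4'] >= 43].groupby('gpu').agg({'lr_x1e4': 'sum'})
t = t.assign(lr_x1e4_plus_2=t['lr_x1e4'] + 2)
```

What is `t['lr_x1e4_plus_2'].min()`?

45

filter rows where lr_x1e4 >= 43:
    gpu  lr_x1e4 dataset
1    T4       93   squad
4  H100       43    imdb
7    T4       72   mnist
group by gpu, sum of lr_x1e4:
      lr_x1e4
gpu          
H100       43
T4        165
add column lr_x1e4_plus_2 = t['lr_x1e4'] + 2:
      lr_x1e4  lr_x1e4_plus_2
gpu                          
H100       43              45
T4        165             167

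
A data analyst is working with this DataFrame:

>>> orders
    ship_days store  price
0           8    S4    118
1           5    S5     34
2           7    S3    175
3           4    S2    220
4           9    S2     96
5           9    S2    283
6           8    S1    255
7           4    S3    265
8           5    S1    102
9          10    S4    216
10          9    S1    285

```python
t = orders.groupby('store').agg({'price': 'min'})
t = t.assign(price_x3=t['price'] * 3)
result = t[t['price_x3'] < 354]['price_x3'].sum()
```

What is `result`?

696

group by store, min of price:
       price
store       
S1       102
S2        96
S3       175
S4       118
S5        34
add column price_x3 = t['price'] * 3:
       price  price_x3
store                 
S1       102       306
S2        96       288
S3       175       525
S4       118       354
S5        34       102
filter rows where price_x3 < 354:
       price  price_x3
store                 
S1       102       306
S2        96       288
S5        34       102
Taking the sum of column 'price_x3' gives 696.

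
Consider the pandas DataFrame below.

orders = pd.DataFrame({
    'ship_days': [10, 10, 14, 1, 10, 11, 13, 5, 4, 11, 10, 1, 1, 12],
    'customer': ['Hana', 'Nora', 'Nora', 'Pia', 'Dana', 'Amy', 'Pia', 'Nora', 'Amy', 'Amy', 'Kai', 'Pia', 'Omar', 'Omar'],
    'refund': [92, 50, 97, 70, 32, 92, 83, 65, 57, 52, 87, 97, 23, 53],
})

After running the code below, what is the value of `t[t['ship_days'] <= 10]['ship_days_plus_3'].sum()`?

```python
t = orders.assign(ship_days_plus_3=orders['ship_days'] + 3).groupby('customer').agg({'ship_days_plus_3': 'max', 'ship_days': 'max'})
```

add column ship_days_plus_3 = orders['ship_days'] + 3:
    ship_days customer  refund  ship_days_plus_3
0          10     Hana      92                13
1          10     Nora      50                13
2          14     Nora      97                17
3           1      Pia      70                 4
4          10     Dana      32                13
5          11      Amy      92                14
6          13      Pia      83                16
7           5     Nora      65                 8
8           4      Amy      57                 7
9          11      Amy      52                14
10         10      Kai      87                13
11          1      Pia      97                 4
12          1     Omar      23                 4
13         12     Omar      53                15
group by customer: max(ship_days_plus_3), max(ship_days):
          ship_days_plus_3  ship_days
customer                             
Amy                     14         11
Dana                    13         10
Hana                    13         10
Kai                     13         10
Nora                    17         14
Omar                    15         12
Pia                     16         13
filter rows where ship_days <= 10:
          ship_days_plus_3  ship_days
customer                             
Dana                    13         10
Hana                    13         10
Kai                     13         10
Hence 39.

39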